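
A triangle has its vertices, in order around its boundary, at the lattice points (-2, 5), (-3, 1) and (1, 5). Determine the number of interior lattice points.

3

Using the shoelace formula, 2A = |[(-2)·1 − (-3)·5] + [(-3)·5 − 1·1] + [1·5 − (-2)·5]| = 12, so the area is 6.
The number of boundary lattice points is Σ gcd(|Δx|,|Δy|) = gcd(1,4) + gcd(4,4) + gcd(3,0) = 1+4+3 = 8.
Pick's theorem gives I = A − B/2 + 1 = 6 − 8/2 + 1 = 3.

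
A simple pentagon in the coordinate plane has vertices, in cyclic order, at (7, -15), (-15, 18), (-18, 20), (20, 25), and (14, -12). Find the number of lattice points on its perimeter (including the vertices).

15

Along each edge there are gcd(|Δx|,|Δy|)+1 lattice points, so counting each shared vertex once the boundary has gcd(22,33) + gcd(3,2) + gcd(38,5) + gcd(6,37) + gcd(7,3) = 11+1+1+1+1 = 15.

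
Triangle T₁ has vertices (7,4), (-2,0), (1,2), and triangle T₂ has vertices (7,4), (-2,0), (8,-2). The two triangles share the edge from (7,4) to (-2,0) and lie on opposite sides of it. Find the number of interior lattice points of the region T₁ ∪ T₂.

30

The union is the simple quadrilateral with vertices (7,4), (1,2), (-2,0), (8,-2) in order.
Using the shoelace formula, 2A = |[7·2 − 1·4] + [1·0 − (-2)·2] + [(-2)·(-2) − 8·0] + [8·4 − 7·(-2)]| = 64, so the area is 32.
The number of boundary lattice points is Σ gcd(|Δx|,|Δy|) = gcd(6,2) + gcd(3,2) + gcd(10,2) + gcd(1,6) = 2+1+2+1 = 6.
By Pick's theorem I = A − B/2 + 1 = 32 − 6/2 + 1 = 30.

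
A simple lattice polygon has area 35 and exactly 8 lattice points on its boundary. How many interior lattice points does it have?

Pick's theorem A = I + B/2 − 1 rearranges to I = A − B/2 + 1 = 35 − 8/2 + 1 = 32.

32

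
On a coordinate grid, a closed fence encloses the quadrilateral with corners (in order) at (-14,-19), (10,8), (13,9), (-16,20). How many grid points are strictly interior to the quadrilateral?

524

Using the shoelace formula, 2A = |[(-14)·8 − 10·(-19)] + [10·9 − 13·8] + [13·20 − (-16)·9] + [(-16)·(-19) − (-14)·20]| = 1052, so the area is 526.
Along each edge there are gcd(|Δx|,|Δy|)+1 lattice points, so counting each shared vertex once the boundary has gcd(24,27) + gcd(3,1) + gcd(29,11) + gcd(2,39) = 3+1+1+1 = 6.
By Pick's theorem A = I + B/2 − 1, so I = 526 − 6/2 + 1 = 524.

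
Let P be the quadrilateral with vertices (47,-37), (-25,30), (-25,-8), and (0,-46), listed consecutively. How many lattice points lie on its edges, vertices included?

41

Along each edge there are gcd(|Δx|,|Δy|)+1 lattice points, so counting each shared vertex once the boundary has gcd(72,67) + gcd(0,38) + gcd(25,38) + gcd(47,9) = 1+38+1+1 = 41.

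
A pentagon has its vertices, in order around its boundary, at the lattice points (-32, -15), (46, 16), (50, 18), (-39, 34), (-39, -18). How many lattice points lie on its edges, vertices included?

57

The number of boundary lattice points is Σ gcd(|Δx|,|Δy|) = gcd(78,31) + gcd(4,2) + gcd(89,16) + gcd(0,52) + gcd(7,3) = 1+2+1+52+1 = 57.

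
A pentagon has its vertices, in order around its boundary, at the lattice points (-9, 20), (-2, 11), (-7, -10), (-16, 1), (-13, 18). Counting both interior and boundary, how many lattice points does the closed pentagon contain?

Using the shoelace formula, 2A = |[(-9)·11 − (-2)·20] + [(-2)·(-10) − (-7)·11] + [(-7)·1 − (-16)·(-10)] + [(-16)·18 − (-13)·1] + [(-13)·20 − (-9)·18]| = 502, so the area is 251.
Summing gcd(|Δx|,|Δy|) over the edges gives the boundary count: gcd(7,9) + gcd(5,21) + gcd(9,11) + gcd(3,17) + gcd(4,2) = 1+1+1+1+2 = 6.
Pick's theorem gives I = A − B/2 + 1 = 251 − 6/2 + 1 = 249, so the closed region contains I + B = 249 + 6 = 255 lattice points.

255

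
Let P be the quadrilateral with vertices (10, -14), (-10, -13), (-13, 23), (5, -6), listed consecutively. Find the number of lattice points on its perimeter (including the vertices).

6

Along each edge there are gcd(|Δx|,|Δy|)+1 lattice points, so counting each shared vertex once the boundary has gcd(20,1) + gcd(3,36) + gcd(18,29) + gcd(5,8) = 1+3+1+1 = 6.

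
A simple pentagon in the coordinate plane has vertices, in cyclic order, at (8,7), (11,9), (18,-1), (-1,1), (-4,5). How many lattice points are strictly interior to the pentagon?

By the shoelace formula, twice the signed area is |[8·9 − 11·7] + [11·(-1) − 18·9] + [18·1 − (-1)·(-1)] + [(-1)·5 − (-4)·1] + [(-4)·7 − 8·5]| = 230, so the area is 115.
The number of boundary lattice points is Σ gcd(|Δx|,|Δy|) = gcd(3,2) + gcd(7,10) + gcd(19,2) + gcd(3,4) + gcd(12,2) = 1+1+1+1+2 = 6.
Pick's theorem gives I = A − B/2 + 1 = 115 − 6/2 + 1 = 113.

113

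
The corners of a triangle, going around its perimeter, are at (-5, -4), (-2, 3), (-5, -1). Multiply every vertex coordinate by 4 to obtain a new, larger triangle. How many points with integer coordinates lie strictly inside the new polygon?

63

The shoelace formula gives twice the area as |((-5)·3 − (-2)·(-4)) + ((-2)·(-1) − (-5)·3) + ((-5)·(-4) − (-5)·(-1))| = 9, so the area is 4.5.
Summing gcd(|Δx|,|Δy|) over the edges gives the boundary count: gcd(3,7) + gcd(3,4) + gcd(0,3) = 1+1+3 = 5.
Scaling by 4 multiplies the area by 4² = 16 (so the new area is 72) and multiplies the boundary lattice-point count by 4, giving 20.
By Pick's theorem, the interior count of the dilated polygon is 72 − 20/2 + 1 = 63.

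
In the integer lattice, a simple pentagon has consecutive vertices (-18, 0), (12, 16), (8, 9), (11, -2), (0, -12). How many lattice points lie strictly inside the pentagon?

The shoelace formula gives twice the area as |[(-18)·16 − 12·0] + [12·9 − 8·16] + [8·(-2) − 11·9] + [11·(-12) − 0·(-2)] + [0·0 − (-18)·(-12)]| = 771, so the area is 771/2.
Along each edge there are gcd(|Δx|,|Δy|)+1 lattice points, so counting each shared vertex once the boundary has gcd(30,16) + gcd(4,7) + gcd(3,11) + gcd(11,10) + gcd(18,12) = 2+1+1+1+6 = 11.
Pick's theorem gives I = A − B/2 + 1 = 771/2 − 11/2 + 1 = 381.

381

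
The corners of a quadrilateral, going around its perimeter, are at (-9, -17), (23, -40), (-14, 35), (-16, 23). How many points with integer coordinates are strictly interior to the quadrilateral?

By the shoelace formula, twice the signed area is |((-9)·(-40) − 23·(-17)) + (23·35 − (-14)·(-40)) + ((-14)·23 − (-16)·35) + ((-16)·(-17) − (-9)·23)| = 1713, so the area is 856.5.
The number of boundary lattice points is Σ gcd(|Δx|,|Δy|) = gcd(32,23) + gcd(37,75) + gcd(2,12) + gcd(7,40) = 1+1+2+1 = 5.
Pick's theorem gives I = A − B/2 + 1 = 856.5 − 5/2 + 1 = 855.

855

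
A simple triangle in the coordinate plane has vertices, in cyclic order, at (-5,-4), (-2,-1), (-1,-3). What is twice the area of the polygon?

By the shoelace formula, twice the signed area is |((-5)·(-1) − (-2)·(-4)) + ((-2)·(-3) − (-1)·(-1)) + ((-1)·(-4) − (-5)·(-3))| = 9, so the area is 4.5.

9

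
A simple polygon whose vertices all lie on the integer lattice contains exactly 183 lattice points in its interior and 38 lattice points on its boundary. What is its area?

Pick's theorem states A = I + B/2 − 1, so A = 183 + 38/2 − 1 = 201.

201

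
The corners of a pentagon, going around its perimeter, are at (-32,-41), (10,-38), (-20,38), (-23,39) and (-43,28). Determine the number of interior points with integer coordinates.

2513

The shoelace formula gives twice the area as |[(-32)·(-38) − 10·(-41)] + [10·38 − (-20)·(-38)] + [(-20)·39 − (-23)·38] + [(-23)·28 − (-43)·39] + [(-43)·(-41) − (-32)·28]| = 5032, so the area is 2516.
Along each edge there are gcd(|Δx|,|Δy|)+1 lattice points, so counting each shared vertex once the boundary has gcd(42,3) + gcd(30,76) + gcd(3,1) + gcd(20,11) + gcd(11,69) = 3+2+1+1+1 = 8.
By Pick's theorem A = I + B/2 − 1, so I = 2516 − 8/2 + 1 = 2513.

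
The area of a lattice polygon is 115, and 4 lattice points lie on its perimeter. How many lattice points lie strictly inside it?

114

Pick's theorem A = I + B/2 − 1 rearranges to I = A − B/2 + 1 = 115 − 4/2 + 1 = 114.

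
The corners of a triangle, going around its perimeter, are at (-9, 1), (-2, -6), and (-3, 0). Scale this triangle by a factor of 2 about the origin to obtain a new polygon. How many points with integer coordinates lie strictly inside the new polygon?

By the shoelace formula, twice the signed area is |[(-9)·(-6) − (-2)·1] + [(-2)·0 − (-3)·(-6)] + [(-3)·1 − (-9)·0]| = 35, so the area is 35/2.
Summing gcd(|Δx|,|Δy|) over the edges gives the boundary count: gcd(7,7) + gcd(1,6) + gcd(6,1) = 7+1+1 = 9.
Scaling by 2 multiplies the area by 2² = 4 (so the new area is 70) and multiplies the boundary lattice-point count by 2, giving 18.
By Pick's theorem, the interior count of the dilated polygon is 70 − 18/2 + 1 = 62.

62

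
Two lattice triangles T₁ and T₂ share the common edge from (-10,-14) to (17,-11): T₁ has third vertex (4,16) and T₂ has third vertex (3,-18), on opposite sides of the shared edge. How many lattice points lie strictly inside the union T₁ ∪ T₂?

453

The union is the simple quadrilateral with vertices (-10,-14), (4,16), (17,-11), (3,-18) in order.
By the shoelace formula, twice the signed area is |[(-10)·16 − 4·(-14)] + [4·(-11) − 17·16] + [17·(-18) − 3·(-11)] + [3·(-14) − (-10)·(-18)]| = 915, so the area is 915/2.
Along each edge there are gcd(|Δx|,|Δy|)+1 lattice points, so counting each shared vertex once the boundary has gcd(14,30) + gcd(13,27) + gcd(14,7) + gcd(13,4) = 2+1+7+1 = 11.
By Pick's theorem I = A − B/2 + 1 = 915/2 − 11/2 + 1 = 453.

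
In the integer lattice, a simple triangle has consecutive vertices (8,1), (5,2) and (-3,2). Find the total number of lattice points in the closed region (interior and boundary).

10

The shoelace formula gives twice the area as |(8·2 − 5·1) + (5·2 − (-3)·2) + ((-3)·1 − 8·2)| = 8, so the area is 4.
Along each edge there are gcd(|Δx|,|Δy|)+1 lattice points, so counting each shared vertex once the boundary has gcd(3,1) + gcd(8,0) + gcd(11,1) = 1+8+1 = 10.
Pick's theorem gives I = A − B/2 + 1 = 4 − 10/2 + 1 = 0, so the closed region contains I + B = 0 + 10 = 10 lattice points.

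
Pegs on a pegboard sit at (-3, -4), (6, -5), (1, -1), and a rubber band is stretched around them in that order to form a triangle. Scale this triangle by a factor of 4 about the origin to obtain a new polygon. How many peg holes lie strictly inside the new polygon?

243

Using the shoelace formula, 2A = |[(-3)·(-5) − 6·(-4)] + [6·(-1) − 1·(-5)] + [1·(-4) − (-3)·(-1)]| = 31, so the area is 15.5.
The number of boundary lattice points is Σ gcd(|Δx|,|Δy|) = gcd(9,1) + gcd(5,4) + gcd(4,3) = 1+1+1 = 3.
Scaling by 4 multiplies the area by 4² = 16 (so the new area is 248) and multiplies the boundary lattice-point count by 4, giving 12.
By Pick's theorem, the interior count of the dilated polygon is 248 − 12/2 + 1 = 243.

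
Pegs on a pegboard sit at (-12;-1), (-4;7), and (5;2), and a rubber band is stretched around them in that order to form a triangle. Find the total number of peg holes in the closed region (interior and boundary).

The shoelace formula gives twice the area as |[(-12)·7 − (-4)·(-1)] + [(-4)·2 − 5·7] + [5·(-1) − (-12)·2]| = 112, so the area is 56.
Along each edge there are gcd(|Δx|,|Δy|)+1 lattice points, so counting each shared vertex once the boundary has gcd(8,8) + gcd(9,5) + gcd(17,3) = 8+1+1 = 10.
Pick's theorem gives I = A − B/2 + 1 = 56 − 10/2 + 1 = 52, so the closed region contains I + B = 52 + 10 = 62 lattice points.

62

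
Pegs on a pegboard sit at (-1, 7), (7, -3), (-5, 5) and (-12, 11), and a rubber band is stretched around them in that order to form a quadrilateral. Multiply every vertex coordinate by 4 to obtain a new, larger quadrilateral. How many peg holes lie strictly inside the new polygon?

737

By the shoelace formula, twice the signed area is |((-1)·(-3) − 7·7) + (7·5 − (-5)·(-3)) + ((-5)·11 − (-12)·5) + ((-12)·7 − (-1)·11)| = 94, so the area is 47.
Summing gcd(|Δx|,|Δy|) over the edges gives the boundary count: gcd(8,10) + gcd(12,8) + gcd(7,6) + gcd(11,4) = 2+4+1+1 = 8.
Scaling by 4 multiplies the area by 4² = 16 (so the new area is 752) and multiplies the boundary lattice-point count by 4, giving 32.
By Pick's theorem, the interior count of the dilated polygon is 752 − 32/2 + 1 = 737.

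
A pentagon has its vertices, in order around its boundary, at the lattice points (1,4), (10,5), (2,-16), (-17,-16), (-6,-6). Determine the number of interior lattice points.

Using the shoelace formula, 2A = |(1·5 − 10·4) + (10·(-16) − 2·5) + (2·(-16) − (-17)·(-16)) + ((-17)·(-6) − (-6)·(-16)) + ((-6)·4 − 1·(-6))| = 521, so the area is 260.5.
Summing gcd(|Δx|,|Δy|) over the edges gives the boundary count: gcd(9,1) + gcd(8,21) + gcd(19,0) + gcd(11,10) + gcd(7,10) = 1+1+19+1+1 = 23.
Pick's theorem gives I = A − B/2 + 1 = 260.5 − 23/2 + 1 = 250.

250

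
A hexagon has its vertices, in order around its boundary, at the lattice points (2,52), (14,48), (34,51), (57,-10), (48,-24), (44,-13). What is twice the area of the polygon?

2939

The shoelace formula gives twice the area as |[2·48 − 14·52] + [14·51 − 34·48] + [34·(-10) − 57·51] + [57·(-24) − 48·(-10)] + [48·(-13) − 44·(-24)] + [44·52 − 2·(-13)]| = 2939, so the area is 2939/2.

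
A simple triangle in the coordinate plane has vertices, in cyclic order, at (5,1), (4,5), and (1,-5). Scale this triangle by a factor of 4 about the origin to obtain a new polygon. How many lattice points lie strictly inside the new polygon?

169

Using the shoelace formula, 2A = |[5·5 − 4·1] + [4·(-5) − 1·5] + [1·1 − 5·(-5)]| = 22, so the area is 11.
The number of boundary lattice points is Σ gcd(|Δx|,|Δy|) = gcd(1,4) + gcd(3,10) + gcd(4,6) = 1+1+2 = 4.
Scaling by 4 multiplies the area by 4² = 16 (so the new area is 176) and multiplies the boundary lattice-point count by 4, giving 16.
By Pick's theorem, the interior count of the dilated polygon is 176 − 16/2 + 1 = 169.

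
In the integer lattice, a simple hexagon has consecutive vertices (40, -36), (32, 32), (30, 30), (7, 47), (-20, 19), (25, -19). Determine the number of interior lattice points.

2231

By the shoelace formula, twice the signed area is |(40·32 − 32·(-36)) + (32·30 − 30·32) + (30·47 − 7·30) + (7·19 − (-20)·47) + ((-20)·(-19) − 25·19) + (25·(-36) − 40·(-19))| = 4470, so the area is 2235.
Along each edge there are gcd(|Δx|,|Δy|)+1 lattice points, so counting each shared vertex once the boundary has gcd(8,68) + gcd(2,2) + gcd(23,17) + gcd(27,28) + gcd(45,38) + gcd(15,17) = 4+2+1+1+1+1 = 10.
By Pick's theorem A = I + B/2 − 1, so I = 2235 − 10/2 + 1 = 2231.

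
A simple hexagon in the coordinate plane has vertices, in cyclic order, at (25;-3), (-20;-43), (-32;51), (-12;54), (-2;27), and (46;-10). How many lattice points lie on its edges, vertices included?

Summing gcd(|Δx|,|Δy|) over the edges gives the boundary count: gcd(45,40) + gcd(12,94) + gcd(20,3) + gcd(10,27) + gcd(48,37) + gcd(21,7) = 5+2+1+1+1+7 = 17.

17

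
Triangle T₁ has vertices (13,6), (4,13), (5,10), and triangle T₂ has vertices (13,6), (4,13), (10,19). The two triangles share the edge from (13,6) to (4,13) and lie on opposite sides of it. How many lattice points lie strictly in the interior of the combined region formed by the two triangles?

The union is the simple quadrilateral with vertices (13,6), (5,10), (4,13), (10,19) in order.
The shoelace formula gives twice the area as |(13·10 − 5·6) + (5·13 − 4·10) + (4·19 − 10·13) + (10·6 − 13·19)| = 116, so the area is 58.
Summing gcd(|Δx|,|Δy|) over the edges gives the boundary count: gcd(8,4) + gcd(1,3) + gcd(6,6) + gcd(3,13) = 4+1+6+1 = 12.
By Pick's theorem I = A − B/2 + 1 = 58 − 12/2 + 1 = 53.

53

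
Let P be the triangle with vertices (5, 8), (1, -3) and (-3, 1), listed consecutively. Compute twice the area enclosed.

Using the shoelace formula, 2A = |(5·(-3) − 1·8) + (1·1 − (-3)·(-3)) + ((-3)·8 − 5·1)| = 60, so the area is 30.

60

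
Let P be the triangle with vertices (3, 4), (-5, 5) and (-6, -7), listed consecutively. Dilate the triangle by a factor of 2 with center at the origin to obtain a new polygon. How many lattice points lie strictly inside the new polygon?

192

The shoelace formula gives twice the area as |[3·5 − (-5)·4] + [(-5)·(-7) − (-6)·5] + [(-6)·4 − 3·(-7)]| = 97, so the area is 48.5.
The number of boundary lattice points is Σ gcd(|Δx|,|Δy|) = gcd(8,1) + gcd(1,12) + gcd(9,11) = 1+1+1 = 3.
Scaling by 2 multiplies the area by 2² = 4 (so the new area is 194) and multiplies the boundary lattice-point count by 2, giving 6.
By Pick's theorem, the interior count of the dilated polygon is 194 − 6/2 + 1 = 192.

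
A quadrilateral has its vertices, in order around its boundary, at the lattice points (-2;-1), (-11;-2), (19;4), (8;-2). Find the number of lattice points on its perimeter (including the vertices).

Along each edge there are gcd(|Δx|,|Δy|)+1 lattice points, so counting each shared vertex once the boundary has gcd(9,1) + gcd(30,6) + gcd(11,6) + gcd(10,1) = 1+6+1+1 = 9.

9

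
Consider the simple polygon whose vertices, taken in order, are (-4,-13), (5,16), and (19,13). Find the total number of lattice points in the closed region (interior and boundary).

219

By the shoelace formula, twice the signed area is |[(-4)·16 − 5·(-13)] + [5·13 − 19·16] + [19·(-13) − (-4)·13]| = 433, so the area is 433/2.
The number of boundary lattice points is Σ gcd(|Δx|,|Δy|) = gcd(9,29) + gcd(14,3) + gcd(23,26) = 1+1+1 = 3.
Pick's theorem gives I = A − B/2 + 1 = 433/2 − 3/2 + 1 = 216, so the closed region contains I + B = 216 + 3 = 219 lattice points.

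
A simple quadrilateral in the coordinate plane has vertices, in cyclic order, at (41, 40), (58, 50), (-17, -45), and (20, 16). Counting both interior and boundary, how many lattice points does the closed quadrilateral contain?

635

By the shoelace formula, twice the signed area is |[41·50 − 58·40] + [58·(-45) − (-17)·50] + [(-17)·16 − 20·(-45)] + [20·40 − 41·16]| = 1258, so the area is 629.
Summing gcd(|Δx|,|Δy|) over the edges gives the boundary count: gcd(17,10) + gcd(75,95) + gcd(37,61) + gcd(21,24) = 1+5+1+3 = 10.
Pick's theorem gives I = A − B/2 + 1 = 629 − 10/2 + 1 = 625, so the closed region contains I + B = 625 + 10 = 635 lattice points.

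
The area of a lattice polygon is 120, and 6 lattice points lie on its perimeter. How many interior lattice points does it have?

From Pick's theorem, I = A − B/2 + 1 = 120 − 6/2 + 1 = 118.

118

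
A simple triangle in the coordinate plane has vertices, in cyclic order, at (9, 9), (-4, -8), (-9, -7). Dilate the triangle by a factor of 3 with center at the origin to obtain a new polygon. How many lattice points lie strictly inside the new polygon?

436

Using the shoelace formula, 2A = |[9·(-8) − (-4)·9] + [(-4)·(-7) − (-9)·(-8)] + [(-9)·9 − 9·(-7)]| = 98, so the area is 49.
The number of boundary lattice points is Σ gcd(|Δx|,|Δy|) = gcd(13,17) + gcd(5,1) + gcd(18,16) = 1+1+2 = 4.
Scaling by 3 multiplies the area by 3² = 9 (so the new area is 441) and multiplies the boundary lattice-point count by 3, giving 12.
By Pick's theorem, the interior count of the dilated polygon is 441 − 12/2 + 1 = 436.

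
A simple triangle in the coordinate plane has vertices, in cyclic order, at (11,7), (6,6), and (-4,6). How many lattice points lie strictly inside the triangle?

By the shoelace formula, twice the signed area is |[11·6 − 6·7] + [6·6 − (-4)·6] + [(-4)·7 − 11·6]| = 10, so the area is 5.
The number of boundary lattice points is Σ gcd(|Δx|,|Δy|) = gcd(5,1) + gcd(10,0) + gcd(15,1) = 1+10+1 = 12.
Pick's theorem gives I = A − B/2 + 1 = 5 − 12/2 + 1 = 0.

0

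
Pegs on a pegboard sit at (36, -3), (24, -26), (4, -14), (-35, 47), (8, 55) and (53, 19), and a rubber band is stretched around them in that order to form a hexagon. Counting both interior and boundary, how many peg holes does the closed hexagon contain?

3662

Using the shoelace formula, 2A = |(36·(-26) − 24·(-3)) + (24·(-14) − 4·(-26)) + (4·47 − (-35)·(-14)) + ((-35)·55 − 8·47) + (8·19 − 53·55) + (53·(-3) − 36·19)| = 7305, so the area is 3652.5.
The number of boundary lattice points is Σ gcd(|Δx|,|Δy|) = gcd(12,23) + gcd(20,12) + gcd(39,61) + gcd(43,8) + gcd(45,36) + gcd(17,22) = 1+4+1+1+9+1 = 17.
Pick's theorem gives I = A − B/2 + 1 = 3652.5 − 17/2 + 1 = 3645, so the closed region contains I + B = 3645 + 17 = 3662 lattice points.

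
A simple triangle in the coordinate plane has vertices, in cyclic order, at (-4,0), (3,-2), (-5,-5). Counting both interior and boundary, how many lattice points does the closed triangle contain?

By the shoelace formula, twice the signed area is |((-4)·(-2) − 3·0) + (3·(-5) − (-5)·(-2)) + ((-5)·0 − (-4)·(-5))| = 37, so the area is 37/2.
Summing gcd(|Δx|,|Δy|) over the edges gives the boundary count: gcd(7,2) + gcd(8,3) + gcd(1,5) = 1+1+1 = 3.
Pick's theorem gives I = A − B/2 + 1 = 37/2 − 3/2 + 1 = 18, so the closed region contains I + B = 18 + 3 = 21 lattice points.

21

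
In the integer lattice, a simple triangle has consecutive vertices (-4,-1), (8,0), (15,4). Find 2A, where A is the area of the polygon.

The shoelace formula gives twice the area as |[(-4)·0 − 8·(-1)] + [8·4 − 15·0] + [15·(-1) − (-4)·4]| = 41, so the area is 41/2.

41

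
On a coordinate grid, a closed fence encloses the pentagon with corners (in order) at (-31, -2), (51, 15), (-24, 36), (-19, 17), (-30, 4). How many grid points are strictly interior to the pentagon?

The shoelace formula gives twice the area as |((-31)·15 − 51·(-2)) + (51·36 − (-24)·15) + ((-24)·17 − (-19)·36) + ((-19)·4 − (-30)·17) + ((-30)·(-2) − (-31)·4)| = 2727, so the area is 2727/2.
Summing gcd(|Δx|,|Δy|) over the edges gives the boundary count: gcd(82,17) + gcd(75,21) + gcd(5,19) + gcd(11,13) + gcd(1,6) = 1+3+1+1+1 = 7.
By Pick's theorem A = I + B/2 − 1, so I = 2727/2 − 7/2 + 1 = 1361.

1361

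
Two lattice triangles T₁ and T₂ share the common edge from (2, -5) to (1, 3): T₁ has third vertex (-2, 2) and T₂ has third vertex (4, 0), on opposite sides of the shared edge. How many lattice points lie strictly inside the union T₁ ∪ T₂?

The union is the simple quadrilateral with vertices (2, -5), (-2, 2), (1, 3), (4, 0) in order.
By the shoelace formula, twice the signed area is |(2·2 − (-2)·(-5)) + ((-2)·3 − 1·2) + (1·0 − 4·3) + (4·(-5) − 2·0)| = 46, so the area is 23.
Summing gcd(|Δx|,|Δy|) over the edges gives the boundary count: gcd(4,7) + gcd(3,1) + gcd(3,3) + gcd(2,5) = 1+1+3+1 = 6.
By Pick's theorem I = A − B/2 + 1 = 23 − 6/2 + 1 = 21.

21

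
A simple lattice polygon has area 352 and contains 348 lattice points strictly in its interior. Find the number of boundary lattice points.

Pick's theorem gives A = I + B/2 − 1, so B = 2(A − I + 1) = 2(352 − 348 + 1) = 10.

10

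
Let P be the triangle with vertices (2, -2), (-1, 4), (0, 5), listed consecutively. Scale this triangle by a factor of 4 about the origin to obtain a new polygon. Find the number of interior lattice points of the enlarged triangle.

Using the shoelace formula, 2A = |(2·4 − (-1)·(-2)) + ((-1)·5 − 0·4) + (0·(-2) − 2·5)| = 9, so the area is 9/2.
Summing gcd(|Δx|,|Δy|) over the edges gives the boundary count: gcd(3,6) + gcd(1,1) + gcd(2,7) = 3+1+1 = 5.
Scaling by 4 multiplies the area by 4² = 16 (so the new area is 72) and multiplies the boundary lattice-point count by 4, giving 20.
By Pick's theorem, the interior count of the dilated polygon is 72 − 20/2 + 1 = 63.

63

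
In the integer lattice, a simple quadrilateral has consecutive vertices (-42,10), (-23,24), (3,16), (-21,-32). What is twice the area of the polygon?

2532

Using the shoelace formula, 2A = |[(-42)·24 − (-23)·10] + [(-23)·16 − 3·24] + [3·(-32) − (-21)·16] + [(-21)·10 − (-42)·(-32)]| = 2532, so the area is 1266.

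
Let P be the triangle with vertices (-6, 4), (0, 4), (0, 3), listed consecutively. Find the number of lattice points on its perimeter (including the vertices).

Along each edge there are gcd(|Δx|,|Δy|)+1 lattice points, so counting each shared vertex once the boundary has gcd(6,0) + gcd(0,1) + gcd(6,1) = 6+1+1 = 8.

8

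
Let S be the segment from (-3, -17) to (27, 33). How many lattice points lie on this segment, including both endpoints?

The number of lattice points on a segment between lattice points is gcd(|Δx|,|Δy|) + 1 = gcd(30,50) + 1 = 10 + 1 = 11.

11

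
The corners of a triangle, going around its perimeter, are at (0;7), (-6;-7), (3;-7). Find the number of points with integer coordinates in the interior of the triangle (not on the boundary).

58

The shoelace formula gives twice the area as |[0·(-7) − (-6)·7] + [(-6)·(-7) − 3·(-7)] + [3·7 − 0·(-7)]| = 126, so the area is 63.
The number of boundary lattice points is Σ gcd(|Δx|,|Δy|) = gcd(6,14) + gcd(9,0) + gcd(3,14) = 2+9+1 = 12.
By Pick's theorem A = I + B/2 − 1, so I = 63 − 12/2 + 1 = 58.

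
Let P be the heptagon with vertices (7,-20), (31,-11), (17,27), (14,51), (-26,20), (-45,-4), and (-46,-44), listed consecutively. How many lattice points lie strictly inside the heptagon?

3840

The shoelace formula gives twice the area as |(7·(-11) − 31·(-20)) + (31·27 − 17·(-11)) + (17·51 − 14·27) + (14·20 − (-26)·51) + ((-26)·(-4) − (-45)·20) + ((-45)·(-44) − (-46)·(-4)) + ((-46)·(-20) − 7·(-44))| = 7690, so the area is 3845.
The number of boundary lattice points is Σ gcd(|Δx|,|Δy|) = gcd(24,9) + gcd(14,38) + gcd(3,24) + gcd(40,31) + gcd(19,24) + gcd(1,40) + gcd(53,24) = 3+2+3+1+1+1+1 = 12.
By Pick's theorem A = I + B/2 − 1, so I = 3845 − 12/2 + 1 = 3840.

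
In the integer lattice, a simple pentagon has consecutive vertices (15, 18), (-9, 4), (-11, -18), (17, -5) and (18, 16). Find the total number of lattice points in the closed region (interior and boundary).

622

The shoelace formula gives twice the area as |(15·4 − (-9)·18) + ((-9)·(-18) − (-11)·4) + ((-11)·(-5) − 17·(-18)) + (17·16 − 18·(-5)) + (18·18 − 15·16)| = 1235, so the area is 617.5.
The number of boundary lattice points is Σ gcd(|Δx|,|Δy|) = gcd(24,14) + gcd(2,22) + gcd(28,13) + gcd(1,21) + gcd(3,2) = 2+2+1+1+1 = 7.
Pick's theorem gives I = A − B/2 + 1 = 617.5 − 7/2 + 1 = 615, so the closed region contains I + B = 615 + 7 = 622 lattice points.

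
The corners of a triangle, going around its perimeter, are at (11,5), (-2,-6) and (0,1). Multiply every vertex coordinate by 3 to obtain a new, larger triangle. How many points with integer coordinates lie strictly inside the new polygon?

307

Using the shoelace formula, 2A = |(11·(-6) − (-2)·5) + ((-2)·1 − 0·(-6)) + (0·5 − 11·1)| = 69, so the area is 34.5.
The number of boundary lattice points is Σ gcd(|Δx|,|Δy|) = gcd(13,11) + gcd(2,7) + gcd(11,4) = 1+1+1 = 3.
Scaling by 3 multiplies the area by 3² = 9 (so the new area is 310.5) and multiplies the boundary lattice-point count by 3, giving 9.
By Pick's theorem, the interior count of the dilated polygon is 310.5 − 9/2 + 1 = 307.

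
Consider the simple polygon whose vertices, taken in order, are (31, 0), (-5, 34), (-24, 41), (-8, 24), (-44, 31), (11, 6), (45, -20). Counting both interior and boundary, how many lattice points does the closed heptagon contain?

The shoelace formula gives twice the area as |(31·34 − (-5)·0) + ((-5)·41 − (-24)·34) + ((-24)·24 − (-8)·41) + ((-8)·31 − (-44)·24) + ((-44)·6 − 11·31) + (11·(-20) − 45·6) + (45·0 − 31·(-20))| = 1750, so the area is 875.
The number of boundary lattice points is Σ gcd(|Δx|,|Δy|) = gcd(36,34) + gcd(19,7) + gcd(16,17) + gcd(36,7) + gcd(55,25) + gcd(34,26) + gcd(14,20) = 2+1+1+1+5+2+2 = 14.
Pick's theorem gives I = A − B/2 + 1 = 875 − 14/2 + 1 = 869, so the closed region contains I + B = 869 + 14 = 883 lattice points.

883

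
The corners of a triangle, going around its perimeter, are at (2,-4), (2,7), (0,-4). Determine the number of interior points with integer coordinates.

5

Using the shoelace formula, 2A = |(2·7 − 2·(-4)) + (2·(-4) − 0·7) + (0·(-4) − 2·(-4))| = 22, so the area is 11.
The number of boundary lattice points is Σ gcd(|Δx|,|Δy|) = gcd(0,11) + gcd(2,11) + gcd(2,0) = 11+1+2 = 14.
By Pick's theorem A = I + B/2 − 1, so I = 11 − 14/2 + 1 = 5.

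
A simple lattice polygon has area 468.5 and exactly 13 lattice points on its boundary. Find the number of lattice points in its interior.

Pick's theorem A = I + B/2 − 1 rearranges to I = A − B/2 + 1 = 468.5 − 13/2 + 1 = 463.

463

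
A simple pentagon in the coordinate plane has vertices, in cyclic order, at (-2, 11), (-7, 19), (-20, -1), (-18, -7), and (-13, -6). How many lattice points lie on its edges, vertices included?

Summing gcd(|Δx|,|Δy|) over the edges gives the boundary count: gcd(5,8) + gcd(13,20) + gcd(2,6) + gcd(5,1) + gcd(11,17) = 1+1+2+1+1 = 6.

6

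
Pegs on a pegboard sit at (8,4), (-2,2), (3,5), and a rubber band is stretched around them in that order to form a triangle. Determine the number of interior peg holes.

9

By the shoelace formula, twice the signed area is |(8·2 − (-2)·4) + ((-2)·5 − 3·2) + (3·4 − 8·5)| = 20, so the area is 10.
Along each edge there are gcd(|Δx|,|Δy|)+1 lattice points, so counting each shared vertex once the boundary has gcd(10,2) + gcd(5,3) + gcd(5,1) = 2+1+1 = 4.
By Pick's theorem A = I + B/2 − 1, so I = 10 − 4/2 + 1 = 9.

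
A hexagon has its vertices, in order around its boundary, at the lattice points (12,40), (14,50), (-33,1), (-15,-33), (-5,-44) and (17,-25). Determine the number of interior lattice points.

2573

The shoelace formula gives twice the area as |(12·50 − 14·40) + (14·1 − (-33)·50) + ((-33)·(-33) − (-15)·1) + ((-15)·(-44) − (-5)·(-33)) + ((-5)·(-25) − 17·(-44)) + (17·40 − 12·(-25))| = 5156, so the area is 2578.
Along each edge there are gcd(|Δx|,|Δy|)+1 lattice points, so counting each shared vertex once the boundary has gcd(2,10) + gcd(47,49) + gcd(18,34) + gcd(10,11) + gcd(22,19) + gcd(5,65) = 2+1+2+1+1+5 = 12.
By Pick's theorem A = I + B/2 − 1, so I = 2578 − 12/2 + 1 = 2573.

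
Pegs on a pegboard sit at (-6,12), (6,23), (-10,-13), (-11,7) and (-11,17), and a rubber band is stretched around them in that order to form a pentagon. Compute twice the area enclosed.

The shoelace formula gives twice the area as |((-6)·23 − 6·12) + (6·(-13) − (-10)·23) + ((-10)·7 − (-11)·(-13)) + ((-11)·17 − (-11)·7) + ((-11)·12 − (-6)·17)| = 411, so the area is 205.5.

411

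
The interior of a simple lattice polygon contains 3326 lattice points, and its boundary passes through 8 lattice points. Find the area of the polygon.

By Pick's theorem, A = I + B/2 − 1 = 3326 + 8/2 − 1 = 3329.

3329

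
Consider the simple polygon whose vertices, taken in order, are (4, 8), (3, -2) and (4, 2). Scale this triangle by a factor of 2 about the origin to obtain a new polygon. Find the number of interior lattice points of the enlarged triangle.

5

Using the shoelace formula, 2A = |[4·(-2) − 3·8] + [3·2 − 4·(-2)] + [4·8 − 4·2]| = 6, so the area is 3.
Summing gcd(|Δx|,|Δy|) over the edges gives the boundary count: gcd(1,10) + gcd(1,4) + gcd(0,6) = 1+1+6 = 8.
Scaling by 2 multiplies the area by 2² = 4 (so the new area is 12) and multiplies the boundary lattice-point count by 2, giving 16.
By Pick's theorem, the interior count of the dilated polygon is 12 − 16/2 + 1 = 5.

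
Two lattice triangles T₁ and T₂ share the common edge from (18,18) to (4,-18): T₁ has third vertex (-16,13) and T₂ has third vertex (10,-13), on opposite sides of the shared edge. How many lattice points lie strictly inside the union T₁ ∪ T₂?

649

The union is the simple quadrilateral with vertices (18,18), (-16,13), (4,-18), (10,-13) in order.
Using the shoelace formula, 2A = |[18·13 − (-16)·18] + [(-16)·(-18) − 4·13] + [4·(-13) − 10·(-18)] + [10·18 − 18·(-13)]| = 1300, so the area is 650.
Along each edge there are gcd(|Δx|,|Δy|)+1 lattice points, so counting each shared vertex once the boundary has gcd(34,5) + gcd(20,31) + gcd(6,5) + gcd(8,31) = 1+1+1+1 = 4.
By Pick's theorem I = A − B/2 + 1 = 650 − 4/2 + 1 = 649.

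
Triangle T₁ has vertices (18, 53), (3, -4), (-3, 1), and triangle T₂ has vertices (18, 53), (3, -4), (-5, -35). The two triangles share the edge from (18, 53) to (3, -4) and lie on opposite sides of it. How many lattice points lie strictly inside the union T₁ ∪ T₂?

212

The union is the simple quadrilateral with vertices (18, 53), (-3, 1), (3, -4), (-5, -35) in order.
By the shoelace formula, twice the signed area is |[18·1 − (-3)·53] + [(-3)·(-4) − 3·1] + [3·(-35) − (-5)·(-4)] + [(-5)·53 − 18·(-35)]| = 426, so the area is 213.
Along each edge there are gcd(|Δx|,|Δy|)+1 lattice points, so counting each shared vertex once the boundary has gcd(21,52) + gcd(6,5) + gcd(8,31) + gcd(23,88) = 1+1+1+1 = 4.
By Pick's theorem I = A − B/2 + 1 = 213 − 4/2 + 1 = 212.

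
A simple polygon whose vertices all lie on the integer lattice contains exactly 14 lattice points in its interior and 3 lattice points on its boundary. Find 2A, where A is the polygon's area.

Pick's theorem states A = I + B/2 − 1, so A = 14 + 3/2 − 1 = 29/2.
Hence 2A = 29.

29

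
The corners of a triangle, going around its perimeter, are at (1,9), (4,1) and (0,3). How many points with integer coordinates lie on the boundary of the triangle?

Along each edge there are gcd(|Δx|,|Δy|)+1 lattice points, so counting each shared vertex once the boundary has gcd(3,8) + gcd(4,2) + gcd(1,6) = 1+2+1 = 4.

4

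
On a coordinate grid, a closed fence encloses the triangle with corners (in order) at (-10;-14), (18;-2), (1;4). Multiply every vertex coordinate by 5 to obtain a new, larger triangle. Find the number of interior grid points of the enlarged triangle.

The shoelace formula gives twice the area as |[(-10)·(-2) − 18·(-14)] + [18·4 − 1·(-2)] + [1·(-14) − (-10)·4]| = 372, so the area is 186.
Along each edge there are gcd(|Δx|,|Δy|)+1 lattice points, so counting each shared vertex once the boundary has gcd(28,12) + gcd(17,6) + gcd(11,18) = 4+1+1 = 6.
Scaling by 5 multiplies the area by 5² = 25 (so the new area is 4650) and multiplies the boundary lattice-point count by 5, giving 30.
By Pick's theorem, the interior count of the dilated polygon is 4650 − 30/2 + 1 = 4636.

4636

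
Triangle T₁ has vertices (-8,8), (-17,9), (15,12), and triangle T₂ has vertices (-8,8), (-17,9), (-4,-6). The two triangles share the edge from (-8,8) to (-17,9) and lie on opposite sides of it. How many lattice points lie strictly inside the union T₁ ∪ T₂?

The union is the simple quadrilateral with vertices (-8,8), (15,12), (-17,9), (-4,-6) in order.
By the shoelace formula, twice the signed area is |((-8)·12 − 15·8) + (15·9 − (-17)·12) + ((-17)·(-6) − (-4)·9) + ((-4)·8 − (-8)·(-6))| = 181, so the area is 90.5.
Summing gcd(|Δx|,|Δy|) over the edges gives the boundary count: gcd(23,4) + gcd(32,3) + gcd(13,15) + gcd(4,14) = 1+1+1+2 = 5.
By Pick's theorem I = A − B/2 + 1 = 90.5 − 5/2 + 1 = 89.

89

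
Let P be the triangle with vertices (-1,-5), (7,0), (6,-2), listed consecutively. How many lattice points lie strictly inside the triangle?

The shoelace formula gives twice the area as |((-1)·0 − 7·(-5)) + (7·(-2) − 6·0) + (6·(-5) − (-1)·(-2))| = 11, so the area is 5.5.
The number of boundary lattice points is Σ gcd(|Δx|,|Δy|) = gcd(8,5) + gcd(1,2) + gcd(7,3) = 1+1+1 = 3.
By Pick's theorem A = I + B/2 − 1, so I = 5.5 − 3/2 + 1 = 5.

5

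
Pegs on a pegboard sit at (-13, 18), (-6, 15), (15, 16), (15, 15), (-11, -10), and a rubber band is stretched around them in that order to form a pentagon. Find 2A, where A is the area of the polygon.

The shoelace formula gives twice the area as |((-13)·15 − (-6)·18) + ((-6)·16 − 15·15) + (15·15 − 15·16) + (15·(-10) − (-11)·15) + ((-11)·18 − (-13)·(-10))| = 736, so the area is 368.

736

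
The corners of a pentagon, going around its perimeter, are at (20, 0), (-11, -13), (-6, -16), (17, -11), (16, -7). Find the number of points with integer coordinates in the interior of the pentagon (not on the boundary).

185

Using the shoelace formula, 2A = |(20·(-13) − (-11)·0) + ((-11)·(-16) − (-6)·(-13)) + ((-6)·(-11) − 17·(-16)) + (17·(-7) − 16·(-11)) + (16·0 − 20·(-7))| = 373, so the area is 373/2.
Along each edge there are gcd(|Δx|,|Δy|)+1 lattice points, so counting each shared vertex once the boundary has gcd(31,13) + gcd(5,3) + gcd(23,5) + gcd(1,4) + gcd(4,7) = 1+1+1+1+1 = 5.
Pick's theorem gives I = A − B/2 + 1 = 373/2 − 5/2 + 1 = 185.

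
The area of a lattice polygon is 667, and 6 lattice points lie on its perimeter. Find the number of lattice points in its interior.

665

From Pick's theorem, I = A − B/2 + 1 = 667 − 6/2 + 1 = 665.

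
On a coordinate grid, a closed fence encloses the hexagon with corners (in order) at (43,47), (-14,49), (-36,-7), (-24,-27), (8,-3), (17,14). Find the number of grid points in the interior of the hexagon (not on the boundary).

3032

The shoelace formula gives twice the area as |[43·49 − (-14)·47] + [(-14)·(-7) − (-36)·49] + [(-36)·(-27) − (-24)·(-7)] + [(-24)·(-3) − 8·(-27)] + [8·14 − 17·(-3)] + [17·47 − 43·14]| = 6079, so the area is 3039.5.
Summing gcd(|Δx|,|Δy|) over the edges gives the boundary count: gcd(57,2) + gcd(22,56) + gcd(12,20) + gcd(32,24) + gcd(9,17) + gcd(26,33) = 1+2+4+8+1+1 = 17.
Pick's theorem gives I = A − B/2 + 1 = 3039.5 − 17/2 + 1 = 3032.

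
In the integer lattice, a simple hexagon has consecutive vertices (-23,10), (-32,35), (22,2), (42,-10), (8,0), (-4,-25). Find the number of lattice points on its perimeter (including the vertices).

12

Summing gcd(|Δx|,|Δy|) over the edges gives the boundary count: gcd(9,25) + gcd(54,33) + gcd(20,12) + gcd(34,10) + gcd(12,25) + gcd(19,35) = 1+3+4+2+1+1 = 12.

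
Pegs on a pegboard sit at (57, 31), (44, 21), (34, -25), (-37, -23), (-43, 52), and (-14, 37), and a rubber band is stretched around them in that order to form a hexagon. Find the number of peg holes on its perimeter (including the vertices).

Along each edge there are gcd(|Δx|,|Δy|)+1 lattice points, so counting each shared vertex once the boundary has gcd(13,10) + gcd(10,46) + gcd(71,2) + gcd(6,75) + gcd(29,15) + gcd(71,6) = 1+2+1+3+1+1 = 9.

9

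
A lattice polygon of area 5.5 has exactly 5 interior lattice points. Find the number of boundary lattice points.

Pick's theorem gives A = I + B/2 − 1, so B = 2(A − I + 1) = 2(5.5 − 5 + 1) = 3.

3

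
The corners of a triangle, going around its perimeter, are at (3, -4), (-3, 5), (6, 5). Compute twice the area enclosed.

The shoelace formula gives twice the area as |(3·5 − (-3)·(-4)) + ((-3)·5 − 6·5) + (6·(-4) − 3·5)| = 81, so the area is 81/2.

81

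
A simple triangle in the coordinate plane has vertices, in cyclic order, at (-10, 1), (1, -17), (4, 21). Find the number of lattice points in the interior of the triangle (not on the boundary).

Using the shoelace formula, 2A = |[(-10)·(-17) − 1·1] + [1·21 − 4·(-17)] + [4·1 − (-10)·21]| = 472, so the area is 236.
Along each edge there are gcd(|Δx|,|Δy|)+1 lattice points, so counting each shared vertex once the boundary has gcd(11,18) + gcd(3,38) + gcd(14,20) = 1+1+2 = 4.
Pick's theorem gives I = A − B/2 + 1 = 236 − 4/2 + 1 = 235.

235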